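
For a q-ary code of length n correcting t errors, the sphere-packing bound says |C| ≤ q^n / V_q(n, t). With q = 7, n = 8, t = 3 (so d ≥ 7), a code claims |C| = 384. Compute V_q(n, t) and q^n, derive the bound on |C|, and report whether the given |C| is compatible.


V_q(n, t) = 13153, q^n = 5764801, Hamming bound = 438, |C| = 384 ≤ bound (satisfied).

Step 1: Compute V_q(n, t) = Σ_{j=0}^3 C(n, j) (q−1)^j.
  j = 0: C(8,0)·(6)^0 = 1·1 = 1.
  j = 1: C(8,1)·(6)^1 = 8·6 = 48.
  j = 2: C(8,2)·(6)^2 = 28·36 = 1008.
  j = 3: C(8,3)·(6)^3 = 56·216 = 12096.
  V_q(n, t) = 1 + 48 + 1008 + 12096 = 13153.
Step 2: q^n = 7^8 = 5764801.
Step 3: Hamming bound ⌊q^n / V_q(n,t)⌋ = ⌊5764801/13153⌋ = 438.
Step 4: Compare |C| = 384 to 438: satisfied.
The claimed |C| lies below the Hamming bound.


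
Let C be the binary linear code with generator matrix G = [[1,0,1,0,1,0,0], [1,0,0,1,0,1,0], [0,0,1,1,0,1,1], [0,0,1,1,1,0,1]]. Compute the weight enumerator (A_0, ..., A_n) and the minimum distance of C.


Weight distribution: A_0 = 1, A_2 = 4, A_3 = 6, A_4 = 3, A_5 = 2. Minimum distance d = 2.

Enumerate all 2^4 = 16 messages m ∈ F_2^4.
For each, compute codeword c = mG in F_2^7, then tally its weight.
  m = 0000 → c = 0000000, weight = 0.
  m = 1000 → c = 1010100, weight = 3.
  m = 0100 → c = 1001010, weight = 3.
  m = 1100 → c = 0011110, weight = 4.
  m = 0010 → c = 0011011, weight = 4.
  m = 1010 → c = 1001111, weight = 5.
  m = 0110 → c = 1010001, weight = 3.
  m = 1110 → c = 0000101, weight = 2.
  m = 0001 → c = 0011101, weight = 4.
  m = 1001 → c = 1001001, weight = 3.
  m = 0101 → c = 1010111, weight = 5.
  m = 1101 → c = 0000011, weight = 2.
  m = 0011 → c = 0000110, weight = 2.
  m = 1011 → c = 1010010, weight = 3.
  m = 0111 → c = 1001100, weight = 3.
  m = 1111 → c = 0011000, weight = 2.
Tally weights:
  weight 0: 1 codewords.
  weight 2: 4 codewords.
  weight 3: 6 codewords.
  weight 4: 3 codewords.
  weight 5: 2 codewords.
Minimum distance d = smallest w > 0 with A_w > 0 = 2.
Sanity: Σ A_w = 16 = 2^4 = 16 ✓.


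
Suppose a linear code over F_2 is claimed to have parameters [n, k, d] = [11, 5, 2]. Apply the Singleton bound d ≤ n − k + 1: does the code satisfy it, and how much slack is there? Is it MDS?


Singleton RHS = n − k + 1 = 7, slack = 5, bound satisfied, not MDS.

Singleton bound: d ≤ n − k + 1.
Here n = 11, k = 5, so n − k + 1 = 7.
Given d = 2, check d ≤ 7: YES.
Slack = (n − k + 1) − d = 5.
The code is NOT MDS (slack = 5 > 0).
Description: the claimed parameters are [11, 5, 2]_2; such a code would be non-MDS.


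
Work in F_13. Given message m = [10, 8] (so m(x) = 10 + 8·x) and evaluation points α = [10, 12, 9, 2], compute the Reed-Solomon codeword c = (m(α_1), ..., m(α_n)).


c = [12, 2, 4, 0]

Message polynomial: m(x) = 10 + 8·x (mod 13).
For each evaluation point α_i, compute m(α_i) mod 13:
  α_1 = 10: Horner steps 8 → 12, so m(10) = 12.
  α_2 = 12: Horner steps 8 → 2, so m(12) = 2.
  α_3 = 9: Horner steps 8 → 4, so m(9) = 4.
  α_4 = 2: Horner steps 8 → 0, so m(2) = 0.
Codeword c = [12, 2, 4, 0] ∈ F_13^4.


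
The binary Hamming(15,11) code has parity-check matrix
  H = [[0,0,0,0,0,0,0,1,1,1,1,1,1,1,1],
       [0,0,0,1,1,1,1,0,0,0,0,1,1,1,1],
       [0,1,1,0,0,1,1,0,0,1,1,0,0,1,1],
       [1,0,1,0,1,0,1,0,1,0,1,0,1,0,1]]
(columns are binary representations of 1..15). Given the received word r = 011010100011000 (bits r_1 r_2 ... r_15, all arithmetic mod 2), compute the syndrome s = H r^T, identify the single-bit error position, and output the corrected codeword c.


s = (0, 1, 0, 0)^T, error position = 4, corrected codeword c = 011110100011000

Compute s = H r^T mod 2 one row at a time:
  s_1 = 0 + 0 + 0 + 1 + 1 + 0 + 0 + 0 = 2 ≡ 0 (mod 2).
  s_2 = 0 + 1 + 0 + 1 + 1 + 0 + 0 + 0 = 3 ≡ 1 (mod 2).
  s_3 = 1 + 1 + 0 + 1 + 0 + 1 + 0 + 0 = 4 ≡ 0 (mod 2).
  s_4 = 0 + 1 + 1 + 1 + 0 + 1 + 0 + 0 = 4 ≡ 0 (mod 2).
s = (0, 1, 0, 0)^T — this equals column 4 of H (binary 0100), so error is at position 4.
Correct: flip bit 4 of r = 011010100011000 to get c = 011110100011000.


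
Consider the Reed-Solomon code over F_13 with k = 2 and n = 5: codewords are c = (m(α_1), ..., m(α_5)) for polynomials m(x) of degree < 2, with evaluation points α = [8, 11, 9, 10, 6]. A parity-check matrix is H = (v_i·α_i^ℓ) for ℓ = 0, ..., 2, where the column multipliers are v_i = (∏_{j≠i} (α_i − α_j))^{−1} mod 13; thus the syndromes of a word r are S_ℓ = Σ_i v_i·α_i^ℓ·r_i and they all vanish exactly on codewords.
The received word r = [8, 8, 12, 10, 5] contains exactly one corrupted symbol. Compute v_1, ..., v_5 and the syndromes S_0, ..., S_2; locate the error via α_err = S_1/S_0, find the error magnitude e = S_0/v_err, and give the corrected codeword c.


S = (7, 4, 6), error at position 1, error magnitude e = 7, c = [1, 8, 12, 10, 5].

Step 1: column multipliers v_i = (∏_{j≠i}(α_i − α_j))^{−1} mod 13.
  i = 1 (α = 8): (8−11)(8−9)(8−10)(8−6) = (−3)·(−1)·(−2)·2 = −12 ≡ 1, so v_1 = 1^{−1} = 1 (mod 13).
  i = 2 (α = 11): (11−8)(11−9)(11−10)(11−6) = 3·2·1·5 = 30 ≡ 4, so v_2 = 4^{−1} = 10 (mod 13).
  i = 3 (α = 9): (9−8)(9−11)(9−10)(9−6) = 1·(−2)·(−1)·3 = 6 ≡ 6, so v_3 = 6^{−1} = 11 (mod 13).
  i = 4 (α = 10): (10−8)(10−11)(10−9)(10−6) = 2·(−1)·1·4 = −8 ≡ 5, so v_4 = 5^{−1} = 8 (mod 13).
  i = 5 (α = 6): (6−8)(6−11)(6−9)(6−10) = (−2)·(−5)·(−3)·(−4) = 120 ≡ 3, so v_5 = 3^{−1} = 9 (mod 13).
  v = [1, 10, 11, 8, 9].
Step 2: syndromes of r = [8, 8, 12, 10, 5] (all sums mod 13).
  S_0 = Σ v_i r_i = 1·8 + 10·8 + 11·12 + 8·10 + 9·5 = 345 ≡ 7.
  S_1 = Σ v_i α_i r_i = 1·8·8 + 10·11·8 + 11·9·12 + 8·10·10 + 9·6·5 = 3202 ≡ 4.
  α_i^2 mod 13 = [12, 4, 3, 9, 10].
  S_2 = Σ v_i α_i^2 r_i = 1·12·8 + 10·4·8 + 11·3·12 + 8·9·10 + 9·10·5 = 1982 ≡ 6.
  S = (7, 4, 6) ≠ 0, so r is not a codeword (an error is present).
Step 3: locate the error. For a single error e at position i, S_ℓ = v_i·e·α_i^ℓ, so α_err = S_1/S_0.
  S_0^{−1} = 7^{−1} = 2 (mod 13), so α_err = 4·2 = 8 ≡ 8 = α_1. Error position i = 1.
  Consistency check: S_2/S_1 = 6·10 = 60 ≡ 8 = α_err ✓ (single-error assumption holds).
Step 4: error magnitude e = S_0/v_1 = S_0·∏_{j≠1}(α_1 − α_j) = 7·1 = 7 ≡ 7 (mod 13).
Step 5: correct position 1: c_1 = r_1 − e = 8 − 7 ≡ 1 (mod 13). Hence c = [1, 8, 12, 10, 5].
  Check: interpolating c through the α_i gives m(x) = 4 + 11·x (degree < 2) with m(α_i) = c_i for every i, so c is indeed a codeword.


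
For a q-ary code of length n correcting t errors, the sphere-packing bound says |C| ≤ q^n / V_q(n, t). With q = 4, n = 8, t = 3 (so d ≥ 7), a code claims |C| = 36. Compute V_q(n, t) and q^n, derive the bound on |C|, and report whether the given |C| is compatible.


V_q(n, t) = 1789, q^n = 65536, Hamming bound = 36, |C| = 36 ≤ bound (satisfied).

Step 1: Compute V_q(n, t) = Σ_{j=0}^3 C(n, j) (q−1)^j.
  j = 0: C(8,0)·(3)^0 = 1·1 = 1.
  j = 1: C(8,1)·(3)^1 = 8·3 = 24.
  j = 2: C(8,2)·(3)^2 = 28·9 = 252.
  j = 3: C(8,3)·(3)^3 = 56·27 = 1512.
  V_q(n, t) = 1 + 24 + 252 + 1512 = 1789.
Step 2: q^n = 4^8 = 65536.
Step 3: Hamming bound ⌊q^n / V_q(n,t)⌋ = ⌊65536/1789⌋ = 36.
Step 4: Compare |C| = 36 to 36: satisfied.
The claimed |C| lies at the Hamming bound (tight).


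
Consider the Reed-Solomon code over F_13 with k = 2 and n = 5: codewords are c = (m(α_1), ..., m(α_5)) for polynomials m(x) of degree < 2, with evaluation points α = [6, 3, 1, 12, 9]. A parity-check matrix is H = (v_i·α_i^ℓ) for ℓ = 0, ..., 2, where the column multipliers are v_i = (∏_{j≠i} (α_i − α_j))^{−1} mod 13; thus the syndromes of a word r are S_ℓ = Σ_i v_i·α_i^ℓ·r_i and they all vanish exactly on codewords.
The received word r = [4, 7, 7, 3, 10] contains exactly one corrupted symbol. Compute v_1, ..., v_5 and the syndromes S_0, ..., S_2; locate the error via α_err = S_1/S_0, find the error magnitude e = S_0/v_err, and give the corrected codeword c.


S = (9, 1, 3), error at position 2, error magnitude e = 9, c = [4, 11, 7, 3, 10].

Step 1: column multipliers v_i = (∏_{j≠i}(α_i − α_j))^{−1} mod 13.
  i = 1 (α = 6): (6−3)(6−1)(6−12)(6−9) = 3·5·(−6)·(−3) = 270 ≡ 10, so v_1 = 10^{−1} = 4 (mod 13).
  i = 2 (α = 3): (3−6)(3−1)(3−12)(3−9) = (−3)·2·(−9)·(−6) = −324 ≡ 1, so v_2 = 1^{−1} = 1 (mod 13).
  i = 3 (α = 1): (1−6)(1−3)(1−12)(1−9) = (−5)·(−2)·(−11)·(−8) = 880 ≡ 9, so v_3 = 9^{−1} = 3 (mod 13).
  i = 4 (α = 12): (12−6)(12−3)(12−1)(12−9) = 6·9·11·3 = 1782 ≡ 1, so v_4 = 1^{−1} = 1 (mod 13).
  i = 5 (α = 9): (9−6)(9−3)(9−1)(9−12) = 3·6·8·(−3) = −432 ≡ 10, so v_5 = 10^{−1} = 4 (mod 13).
  v = [4, 1, 3, 1, 4].
Step 2: syndromes of r = [4, 7, 7, 3, 10] (all sums mod 13).
  S_0 = Σ v_i r_i = 4·4 + 1·7 + 3·7 + 1·3 + 4·10 = 87 ≡ 9.
  S_1 = Σ v_i α_i r_i = 4·6·4 + 1·3·7 + 3·1·7 + 1·12·3 + 4·9·10 = 534 ≡ 1.
  α_i^2 mod 13 = [10, 9, 1, 1, 3].
  S_2 = Σ v_i α_i^2 r_i = 4·10·4 + 1·9·7 + 3·1·7 + 1·1·3 + 4·3·10 = 367 ≡ 3.
  S = (9, 1, 3) ≠ 0, so r is not a codeword (an error is present).
Step 3: locate the error. For a single error e at position i, S_ℓ = v_i·e·α_i^ℓ, so α_err = S_1/S_0.
  S_0^{−1} = 9^{−1} = 3 (mod 13), so α_err = 1·3 = 3 ≡ 3 = α_2. Error position i = 2.
  Consistency check: S_2/S_1 = 3·1 = 3 ≡ 3 = α_err ✓ (single-error assumption holds).
Step 4: error magnitude e = S_0/v_2 = S_0·∏_{j≠2}(α_2 − α_j) = 9·1 = 9 ≡ 9 (mod 13).
Step 5: correct position 2: c_2 = r_2 − e = 7 − 9 ≡ 11 (mod 13). Hence c = [4, 11, 7, 3, 10].
  Check: interpolating c through the α_i gives m(x) = 5 + 2·x (degree < 2) with m(α_i) = c_i for every i, so c is indeed a codeword.


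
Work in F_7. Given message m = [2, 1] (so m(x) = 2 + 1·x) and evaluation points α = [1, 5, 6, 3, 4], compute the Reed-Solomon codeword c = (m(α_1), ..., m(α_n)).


c = [3, 0, 1, 5, 6]

Message polynomial: m(x) = 2 + 1·x (mod 7).
For each evaluation point α_i, compute m(α_i) mod 7:
  α_1 = 1: Horner steps 1 → 3, so m(1) = 3.
  α_2 = 5: Horner steps 1 → 0, so m(5) = 0.
  α_3 = 6: Horner steps 1 → 1, so m(6) = 1.
  α_4 = 3: Horner steps 1 → 5, so m(3) = 5.
  α_5 = 4: Horner steps 1 → 6, so m(4) = 6.
Codeword c = [3, 0, 1, 5, 6] ∈ F_7^5.


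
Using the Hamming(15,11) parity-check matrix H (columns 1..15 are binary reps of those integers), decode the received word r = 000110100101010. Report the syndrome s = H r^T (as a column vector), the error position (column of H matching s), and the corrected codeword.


s = (1, 1, 1, 0)^T, error position = 14, corrected codeword c = 000110100101000

Compute s = H r^T mod 2 one row at a time:
  s_1 = 0 + 0 + 1 + 0 + 1 + 0 + 1 + 0 = 3 ≡ 1 (mod 2).
  s_2 = 1 + 1 + 0 + 1 + 1 + 0 + 1 + 0 = 5 ≡ 1 (mod 2).
  s_3 = 0 + 0 + 0 + 1 + 1 + 0 + 1 + 0 = 3 ≡ 1 (mod 2).
  s_4 = 0 + 0 + 1 + 1 + 0 + 0 + 0 + 0 = 2 ≡ 0 (mod 2).
s = (1, 1, 1, 0)^T — this equals column 14 of H (binary 1110), so error is at position 14.
Correct: flip bit 14 of r = 000110100101010 to get c = 000110100101000.


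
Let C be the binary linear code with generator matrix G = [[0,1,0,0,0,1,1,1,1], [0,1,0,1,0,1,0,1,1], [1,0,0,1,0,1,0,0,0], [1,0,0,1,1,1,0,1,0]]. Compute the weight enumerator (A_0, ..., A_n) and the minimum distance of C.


Weight distribution: A_0 = 1, A_2 = 2, A_3 = 2, A_4 = 3, A_5 = 6, A_6 = 2. Minimum distance d = 2.

Enumerate all 2^4 = 16 messages m ∈ F_2^4.
For each, compute codeword c = mG in F_2^9, then tally its weight.
  m = 0000 → c = 000000000, weight = 0.
  m = 1000 → c = 010001111, weight = 5.
  m = 0100 → c = 010101011, weight = 5.
  m = 1100 → c = 000100100, weight = 2.
  m = 0010 → c = 100101000, weight = 3.
  m = 1010 → c = 110100111, weight = 6.
  m = 0110 → c = 110000011, weight = 4.
  m = 1110 → c = 100001100, weight = 3.
  m = 0001 → c = 100111010, weight = 5.
  m = 1001 → c = 110110101, weight = 6.
  m = 0101 → c = 110010001, weight = 4.
  m = 1101 → c = 100011110, weight = 5.
  m = 0011 → c = 000010010, weight = 2.
  m = 1011 → c = 010011101, weight = 5.
  m = 0111 → c = 010111001, weight = 5.
  m = 1111 → c = 000110110, weight = 4.
Tally weights:
  weight 0: 1 codewords.
  weight 2: 2 codewords.
  weight 3: 2 codewords.
  weight 4: 3 codewords.
  weight 5: 6 codewords.
  weight 6: 2 codewords.
Minimum distance d = smallest w > 0 with A_w > 0 = 2.
Sanity: Σ A_w = 16 = 2^4 = 16 ✓.


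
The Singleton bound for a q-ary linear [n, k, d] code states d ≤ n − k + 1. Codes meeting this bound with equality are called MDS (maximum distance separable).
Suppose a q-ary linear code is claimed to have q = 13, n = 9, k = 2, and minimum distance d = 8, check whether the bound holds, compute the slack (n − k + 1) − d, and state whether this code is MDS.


Singleton RHS = n − k + 1 = 8, slack = 0, bound satisfied, MDS.

Singleton bound: d ≤ n − k + 1.
Here n = 9, k = 2, so n − k + 1 = 8.
Given d = 8, check d ≤ 8: YES.
Slack = (n − k + 1) − d = 0.
The code is MDS (slack = 0).
Description: the claimed parameters are [9, 2, 8]_13; such a code would be MDS (meets Singleton bound).


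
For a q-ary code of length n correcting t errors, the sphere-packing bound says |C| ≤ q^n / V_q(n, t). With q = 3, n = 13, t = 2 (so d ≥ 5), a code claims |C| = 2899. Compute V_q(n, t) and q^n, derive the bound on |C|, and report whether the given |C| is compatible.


V_q(n, t) = 339, q^n = 1594323, Hamming bound = 4703, |C| = 2899 ≤ bound (satisfied).

Step 1: Compute V_q(n, t) = Σ_{j=0}^2 C(n, j) (q−1)^j.
  j = 0: C(13,0)·(2)^0 = 1·1 = 1.
  j = 1: C(13,1)·(2)^1 = 13·2 = 26.
  j = 2: C(13,2)·(2)^2 = 78·4 = 312.
  V_q(n, t) = 1 + 26 + 312 = 339.
Step 2: q^n = 3^13 = 1594323.
Step 3: Hamming bound ⌊q^n / V_q(n,t)⌋ = ⌊1594323/339⌋ = 4703.
Step 4: Compare |C| = 2899 to 4703: satisfied.
The claimed |C| lies below the Hamming bound.


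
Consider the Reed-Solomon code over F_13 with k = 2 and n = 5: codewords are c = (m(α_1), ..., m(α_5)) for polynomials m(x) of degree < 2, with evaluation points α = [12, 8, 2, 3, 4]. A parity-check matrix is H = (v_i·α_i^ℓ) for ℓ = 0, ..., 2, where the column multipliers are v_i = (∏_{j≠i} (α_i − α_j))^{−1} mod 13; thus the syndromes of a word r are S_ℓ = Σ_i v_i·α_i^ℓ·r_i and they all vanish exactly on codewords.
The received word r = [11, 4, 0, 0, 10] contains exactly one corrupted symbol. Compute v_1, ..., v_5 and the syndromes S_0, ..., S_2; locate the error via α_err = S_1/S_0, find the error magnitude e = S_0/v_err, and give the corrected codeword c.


S = (3, 9, 1), error at position 4, error magnitude e = 8, c = [11, 4, 0, 5, 10].

Step 1: column multipliers v_i = (∏_{j≠i}(α_i − α_j))^{−1} mod 13.
  i = 1 (α = 12): (12−8)(12−2)(12−3)(12−4) = 4·10·9·8 = 2880 ≡ 7, so v_1 = 7^{−1} = 2 (mod 13).
  i = 2 (α = 8): (8−12)(8−2)(8−3)(8−4) = (−4)·6·5·4 = −480 ≡ 1, so v_2 = 1^{−1} = 1 (mod 13).
  i = 3 (α = 2): (2−12)(2−8)(2−3)(2−4) = (−10)·(−6)·(−1)·(−2) = 120 ≡ 3, so v_3 = 3^{−1} = 9 (mod 13).
  i = 4 (α = 3): (3−12)(3−8)(3−2)(3−4) = (−9)·(−5)·1·(−1) = −45 ≡ 7, so v_4 = 7^{−1} = 2 (mod 13).
  i = 5 (α = 4): (4−12)(4−8)(4−2)(4−3) = (−8)·(−4)·2·1 = 64 ≡ 12, so v_5 = 12^{−1} = 12 (mod 13).
  v = [2, 1, 9, 2, 12].
Step 2: syndromes of r = [11, 4, 0, 0, 10] (all sums mod 13).
  S_0 = Σ v_i r_i = 2·11 + 1·4 + 9·0 + 2·0 + 12·10 = 146 ≡ 3.
  S_1 = Σ v_i α_i r_i = 2·12·11 + 1·8·4 + 9·2·0 + 2·3·0 + 12·4·10 = 776 ≡ 9.
  α_i^2 mod 13 = [1, 12, 4, 9, 3].
  S_2 = Σ v_i α_i^2 r_i = 2·1·11 + 1·12·4 + 9·4·0 + 2·9·0 + 12·3·10 = 430 ≡ 1.
  S = (3, 9, 1) ≠ 0, so r is not a codeword (an error is present).
Step 3: locate the error. For a single error e at position i, S_ℓ = v_i·e·α_i^ℓ, so α_err = S_1/S_0.
  S_0^{−1} = 3^{−1} = 9 (mod 13), so α_err = 9·9 = 81 ≡ 3 = α_4. Error position i = 4.
  Consistency check: S_2/S_1 = 1·3 = 3 ≡ 3 = α_err ✓ (single-error assumption holds).
Step 4: error magnitude e = S_0/v_4 = S_0·∏_{j≠4}(α_4 − α_j) = 3·7 = 21 ≡ 8 (mod 13).
Step 5: correct position 4: c_4 = r_4 − e = 0 − 8 ≡ 5 (mod 13). Hence c = [11, 4, 0, 5, 10].
  Check: interpolating c through the α_i gives m(x) = 3 + 5·x (degree < 2) with m(α_i) = c_i for every i, so c is indeed a codeword.


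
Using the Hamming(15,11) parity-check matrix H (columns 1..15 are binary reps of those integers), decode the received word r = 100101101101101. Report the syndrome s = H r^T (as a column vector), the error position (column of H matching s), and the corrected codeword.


s = (1, 0, 0, 1)^T, error position = 9, corrected codeword c = 100101100101101

Compute s = H r^T mod 2 one row at a time:
  s_1 = 0 + 1 + 1 + 0 + 1 + 1 + 0 + 1 = 5 ≡ 1 (mod 2).
  s_2 = 1 + 0 + 1 + 1 + 1 + 1 + 0 + 1 = 6 ≡ 0 (mod 2).
  s_3 = 0 + 0 + 1 + 1 + 1 + 0 + 0 + 1 = 4 ≡ 0 (mod 2).
  s_4 = 1 + 0 + 0 + 1 + 1 + 0 + 1 + 1 = 5 ≡ 1 (mod 2).
s = (1, 0, 0, 1)^T — this equals column 9 of H (binary 1001), so error is at position 9.
Correct: flip bit 9 of r = 100101101101101 to get c = 100101100101101.


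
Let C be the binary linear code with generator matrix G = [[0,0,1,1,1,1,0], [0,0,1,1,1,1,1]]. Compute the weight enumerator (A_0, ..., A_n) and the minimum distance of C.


Weight distribution: A_0 = 1, A_1 = 1, A_4 = 1, A_5 = 1. Minimum distance d = 1.

Enumerate all 2^2 = 4 messages m ∈ F_2^2.
For each, compute codeword c = mG in F_2^7, then tally its weight.
  m = 00 → c = 0000000, weight = 0.
  m = 10 → c = 0011110, weight = 4.
  m = 01 → c = 0011111, weight = 5.
  m = 11 → c = 0000001, weight = 1.
Tally weights:
  weight 0: 1 codewords.
  weight 1: 1 codewords.
  weight 4: 1 codewords.
  weight 5: 1 codewords.
Minimum distance d = smallest w > 0 with A_w > 0 = 1.
Sanity: Σ A_w = 4 = 2^2 = 4 ✓.


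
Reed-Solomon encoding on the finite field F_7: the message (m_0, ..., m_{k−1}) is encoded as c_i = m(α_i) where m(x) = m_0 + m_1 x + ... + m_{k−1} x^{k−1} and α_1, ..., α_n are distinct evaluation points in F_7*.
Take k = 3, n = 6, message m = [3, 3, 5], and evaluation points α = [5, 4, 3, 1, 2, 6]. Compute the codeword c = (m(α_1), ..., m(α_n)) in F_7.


c = [3, 4, 1, 4, 1, 5]

Message polynomial: m(x) = 3 + 3·x + 5·x^2 (mod 7).
For each evaluation point α_i, compute m(α_i) mod 7:
  α_1 = 5: Horner steps 5 → 0 → 3, so m(5) = 3.
  α_2 = 4: Horner steps 5 → 2 → 4, so m(4) = 4.
  α_3 = 3: Horner steps 5 → 4 → 1, so m(3) = 1.
  α_4 = 1: Horner steps 5 → 1 → 4, so m(1) = 4.
  α_5 = 2: Horner steps 5 → 6 → 1, so m(2) = 1.
  α_6 = 6: Horner steps 5 → 5 → 5, so m(6) = 5.
Codeword c = [3, 4, 1, 4, 1, 5] ∈ F_7^6.


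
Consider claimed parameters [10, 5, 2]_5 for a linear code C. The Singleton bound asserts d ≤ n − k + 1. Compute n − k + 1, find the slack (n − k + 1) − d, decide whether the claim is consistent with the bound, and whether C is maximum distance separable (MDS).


Singleton RHS = n − k + 1 = 6, slack = 4, bound satisfied, not MDS.

Singleton bound: d ≤ n − k + 1.
Here n = 10, k = 5, so n − k + 1 = 6.
Given d = 2, check d ≤ 6: YES.
Slack = (n − k + 1) − d = 4.
The code is NOT MDS (slack = 4 > 0).
Description: the claimed parameters are [10, 5, 2]_5; such a code would be non-MDS.


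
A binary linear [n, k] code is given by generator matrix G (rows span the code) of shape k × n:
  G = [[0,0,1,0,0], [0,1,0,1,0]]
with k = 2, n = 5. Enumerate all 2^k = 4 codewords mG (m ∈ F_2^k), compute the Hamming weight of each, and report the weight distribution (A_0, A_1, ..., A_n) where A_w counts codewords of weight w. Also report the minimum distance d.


Weight distribution: A_0 = 1, A_1 = 1, A_2 = 1, A_3 = 1. Minimum distance d = 1.

Enumerate all 2^2 = 4 messages m ∈ F_2^2.
For each, compute codeword c = mG in F_2^5, then tally its weight.
  m = 00 → c = 00000, weight = 0.
  m = 10 → c = 00100, weight = 1.
  m = 01 → c = 01010, weight = 2.
  m = 11 → c = 01110, weight = 3.
Tally weights:
  weight 0: 1 codewords.
  weight 1: 1 codewords.
  weight 2: 1 codewords.
  weight 3: 1 codewords.
Minimum distance d = smallest w > 0 with A_w > 0 = 1.
Sanity: Σ A_w = 4 = 2^2 = 4 ✓.


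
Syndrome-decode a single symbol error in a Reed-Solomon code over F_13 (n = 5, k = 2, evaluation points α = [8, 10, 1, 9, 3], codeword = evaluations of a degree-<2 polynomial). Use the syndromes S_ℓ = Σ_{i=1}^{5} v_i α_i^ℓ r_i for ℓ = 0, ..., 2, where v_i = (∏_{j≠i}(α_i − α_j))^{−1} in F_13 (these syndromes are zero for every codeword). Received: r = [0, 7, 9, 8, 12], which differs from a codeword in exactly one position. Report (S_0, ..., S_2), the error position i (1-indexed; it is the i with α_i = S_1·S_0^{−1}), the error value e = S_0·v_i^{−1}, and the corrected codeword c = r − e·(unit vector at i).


S = (12, 3, 4), error at position 2, error magnitude e = 4, c = [0, 3, 9, 8, 12].

Step 1: column multipliers v_i = (∏_{j≠i}(α_i − α_j))^{−1} mod 13.
  i = 1 (α = 8): (8−10)(8−1)(8−9)(8−3) = (−2)·7·(−1)·5 = 70 ≡ 5, so v_1 = 5^{−1} = 8 (mod 13).
  i = 2 (α = 10): (10−8)(10−1)(10−9)(10−3) = 2·9·1·7 = 126 ≡ 9, so v_2 = 9^{−1} = 3 (mod 13).
  i = 3 (α = 1): (1−8)(1−10)(1−9)(1−3) = (−7)·(−9)·(−8)·(−2) = 1008 ≡ 7, so v_3 = 7^{−1} = 2 (mod 13).
  i = 4 (α = 9): (9−8)(9−10)(9−1)(9−3) = 1·(−1)·8·6 = −48 ≡ 4, so v_4 = 4^{−1} = 10 (mod 13).
  i = 5 (α = 3): (3−8)(3−10)(3−1)(3−9) = (−5)·(−7)·2·(−6) = −420 ≡ 9, so v_5 = 9^{−1} = 3 (mod 13).
  v = [8, 3, 2, 10, 3].
Step 2: syndromes of r = [0, 7, 9, 8, 12] (all sums mod 13).
  S_0 = Σ v_i r_i = 8·0 + 3·7 + 2·9 + 10·8 + 3·12 = 155 ≡ 12.
  S_1 = Σ v_i α_i r_i = 8·8·0 + 3·10·7 + 2·1·9 + 10·9·8 + 3·3·12 = 1056 ≡ 3.
  α_i^2 mod 13 = [12, 9, 1, 3, 9].
  S_2 = Σ v_i α_i^2 r_i = 8·12·0 + 3·9·7 + 2·1·9 + 10·3·8 + 3·9·12 = 771 ≡ 4.
  S = (12, 3, 4) ≠ 0, so r is not a codeword (an error is present).
Step 3: locate the error. For a single error e at position i, S_ℓ = v_i·e·α_i^ℓ, so α_err = S_1/S_0.
  S_0^{−1} = 12^{−1} = 12 (mod 13), so α_err = 3·12 = 36 ≡ 10 = α_2. Error position i = 2.
  Consistency check: S_2/S_1 = 4·9 = 36 ≡ 10 = α_err ✓ (single-error assumption holds).
Step 4: error magnitude e = S_0/v_2 = S_0·∏_{j≠2}(α_2 − α_j) = 12·9 = 108 ≡ 4 (mod 13).
Step 5: correct position 2: c_2 = r_2 − e = 7 − 4 ≡ 3 (mod 13). Hence c = [0, 3, 9, 8, 12].
  Check: interpolating c through the α_i gives m(x) = 1 + 8·x (degree < 2) with m(α_i) = c_i for every i, so c is indeed a codeword.


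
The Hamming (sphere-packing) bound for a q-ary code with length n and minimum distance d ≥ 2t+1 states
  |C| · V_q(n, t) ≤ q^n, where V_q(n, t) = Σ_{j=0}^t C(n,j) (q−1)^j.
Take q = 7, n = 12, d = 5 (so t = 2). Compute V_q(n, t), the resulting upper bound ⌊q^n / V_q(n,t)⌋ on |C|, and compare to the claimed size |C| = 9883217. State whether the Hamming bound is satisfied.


V_q(n, t) = 2449, q^n = 13841287201, Hamming bound = 5651811, |C| = 9883217 > bound (violated).

Step 1: Compute V_q(n, t) = Σ_{j=0}^2 C(n, j) (q−1)^j.
  j = 0: C(12,0)·(6)^0 = 1·1 = 1.
  j = 1: C(12,1)·(6)^1 = 12·6 = 72.
  j = 2: C(12,2)·(6)^2 = 66·36 = 2376.
  V_q(n, t) = 1 + 72 + 2376 = 2449.
Step 2: q^n = 7^12 = 13841287201.
Step 3: Hamming bound ⌊q^n / V_q(n,t)⌋ = ⌊13841287201/2449⌋ = 5651811.
Step 4: Compare |C| = 9883217 to 5651811: violated.
The claimed |C| lies above the Hamming bound, so no 7-ary code of length 12 with d ≥ 5 can have 9883217 codewords.


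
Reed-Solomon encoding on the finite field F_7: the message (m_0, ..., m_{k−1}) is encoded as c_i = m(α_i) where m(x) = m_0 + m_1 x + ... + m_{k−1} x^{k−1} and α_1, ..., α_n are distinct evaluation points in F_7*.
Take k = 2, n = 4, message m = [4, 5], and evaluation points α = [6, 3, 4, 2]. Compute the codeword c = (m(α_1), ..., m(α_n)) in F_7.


c = [6, 5, 3, 0]

Message polynomial: m(x) = 4 + 5·x (mod 7).
For each evaluation point α_i, compute m(α_i) mod 7:
  α_1 = 6: Horner steps 5 → 6, so m(6) = 6.
  α_2 = 3: Horner steps 5 → 5, so m(3) = 5.
  α_3 = 4: Horner steps 5 → 3, so m(4) = 3.
  α_4 = 2: Horner steps 5 → 0, so m(2) = 0.
Codeword c = [6, 5, 3, 0] ∈ F_7^4.


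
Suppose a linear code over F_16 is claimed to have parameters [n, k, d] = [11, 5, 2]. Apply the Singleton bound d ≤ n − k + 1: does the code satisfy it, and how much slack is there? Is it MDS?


Singleton RHS = n − k + 1 = 7, slack = 5, bound satisfied, not MDS.

Singleton bound: d ≤ n − k + 1.
Here n = 11, k = 5, so n − k + 1 = 7.
Given d = 2, check d ≤ 7: YES.
Slack = (n − k + 1) − d = 5.
The code is NOT MDS (slack = 5 > 0).
Description: the claimed parameters are [11, 5, 2]_16; such a code would be non-MDS.


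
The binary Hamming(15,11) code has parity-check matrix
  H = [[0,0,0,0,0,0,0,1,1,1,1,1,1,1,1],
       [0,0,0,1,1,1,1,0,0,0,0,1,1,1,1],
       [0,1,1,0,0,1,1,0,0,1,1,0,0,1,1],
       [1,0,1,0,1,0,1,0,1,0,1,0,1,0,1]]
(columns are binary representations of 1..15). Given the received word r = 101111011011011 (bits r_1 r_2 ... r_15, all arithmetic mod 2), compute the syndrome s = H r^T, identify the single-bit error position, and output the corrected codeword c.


s = (0, 0, 1, 0)^T, error position = 2, corrected codeword c = 111111011011011

Compute s = H r^T mod 2 one row at a time:
  s_1 = 1 + 1 + 0 + 1 + 1 + 0 + 1 + 1 = 6 ≡ 0 (mod 2).
  s_2 = 1 + 1 + 1 + 0 + 1 + 0 + 1 + 1 = 6 ≡ 0 (mod 2).
  s_3 = 0 + 1 + 1 + 0 + 0 + 1 + 1 + 1 = 5 ≡ 1 (mod 2).
  s_4 = 1 + 1 + 1 + 0 + 1 + 1 + 0 + 1 = 6 ≡ 0 (mod 2).
s = (0, 0, 1, 0)^T — this equals column 2 of H (binary 0010), so error is at position 2.
Correct: flip bit 2 of r = 101111011011011 to get c = 111111011011011.


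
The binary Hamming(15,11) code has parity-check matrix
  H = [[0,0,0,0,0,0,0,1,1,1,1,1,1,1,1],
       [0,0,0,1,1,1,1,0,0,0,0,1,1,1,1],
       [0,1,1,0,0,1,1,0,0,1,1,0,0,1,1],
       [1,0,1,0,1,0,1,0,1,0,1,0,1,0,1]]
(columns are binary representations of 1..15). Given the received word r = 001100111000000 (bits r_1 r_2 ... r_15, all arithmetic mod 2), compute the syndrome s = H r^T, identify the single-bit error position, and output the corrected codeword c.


s = (0, 0, 0, 1)^T, error position = 1, corrected codeword c = 101100111000000

Compute s = H r^T mod 2 one row at a time:
  s_1 = 1 + 1 + 0 + 0 + 0 + 0 + 0 + 0 = 2 ≡ 0 (mod 2).
  s_2 = 1 + 0 + 0 + 1 + 0 + 0 + 0 + 0 = 2 ≡ 0 (mod 2).
  s_3 = 0 + 1 + 0 + 1 + 0 + 0 + 0 + 0 = 2 ≡ 0 (mod 2).
  s_4 = 0 + 1 + 0 + 1 + 1 + 0 + 0 + 0 = 3 ≡ 1 (mod 2).
s = (0, 0, 0, 1)^T — this equals column 1 of H (binary 0001), so error is at position 1.
Correct: flip bit 1 of r = 001100111000000 to get c = 101100111000000.


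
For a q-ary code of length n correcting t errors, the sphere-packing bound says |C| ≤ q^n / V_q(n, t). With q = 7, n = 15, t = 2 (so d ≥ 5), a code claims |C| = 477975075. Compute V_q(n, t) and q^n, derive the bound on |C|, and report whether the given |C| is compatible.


V_q(n, t) = 3871, q^n = 4747561509943, Hamming bound = 1226443169, |C| = 477975075 ≤ bound (satisfied).

Step 1: Compute V_q(n, t) = Σ_{j=0}^2 C(n, j) (q−1)^j.
  j = 0: C(15,0)·(6)^0 = 1·1 = 1.
  j = 1: C(15,1)·(6)^1 = 15·6 = 90.
  j = 2: C(15,2)·(6)^2 = 105·36 = 3780.
  V_q(n, t) = 1 + 90 + 3780 = 3871.
Step 2: q^n = 7^15 = 4747561509943.
Step 3: Hamming bound ⌊q^n / V_q(n,t)⌋ = ⌊4747561509943/3871⌋ = 1226443169.
Step 4: Compare |C| = 477975075 to 1226443169: satisfied.
The claimed |C| lies below the Hamming bound.


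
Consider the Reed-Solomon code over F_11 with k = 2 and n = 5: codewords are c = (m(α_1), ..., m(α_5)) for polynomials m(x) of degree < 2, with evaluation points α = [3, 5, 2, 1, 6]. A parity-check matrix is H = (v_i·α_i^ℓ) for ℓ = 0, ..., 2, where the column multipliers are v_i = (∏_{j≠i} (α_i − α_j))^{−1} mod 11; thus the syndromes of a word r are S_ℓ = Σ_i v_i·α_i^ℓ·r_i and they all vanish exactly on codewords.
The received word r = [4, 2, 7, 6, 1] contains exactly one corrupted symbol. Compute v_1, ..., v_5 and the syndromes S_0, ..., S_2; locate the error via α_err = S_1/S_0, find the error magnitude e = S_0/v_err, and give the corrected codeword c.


S = (9, 7, 3), error at position 3, error magnitude e = 2, c = [4, 2, 5, 6, 1].

Step 1: column multipliers v_i = (∏_{j≠i}(α_i − α_j))^{−1} mod 11.
  i = 1 (α = 3): (3−5)(3−2)(3−1)(3−6) = (−2)·1·2·(−3) = 12 ≡ 1, so v_1 = 1^{−1} = 1 (mod 11).
  i = 2 (α = 5): (5−3)(5−2)(5−1)(5−6) = 2·3·4·(−1) = −24 ≡ 9, so v_2 = 9^{−1} = 5 (mod 11).
  i = 3 (α = 2): (2−3)(2−5)(2−1)(2−6) = (−1)·(−3)·1·(−4) = −12 ≡ 10, so v_3 = 10^{−1} = 10 (mod 11).
  i = 4 (α = 1): (1−3)(1−5)(1−2)(1−6) = (−2)·(−4)·(−1)·(−5) = 40 ≡ 7, so v_4 = 7^{−1} = 8 (mod 11).
  i = 5 (α = 6): (6−3)(6−5)(6−2)(6−1) = 3·1·4·5 = 60 ≡ 5, so v_5 = 5^{−1} = 9 (mod 11).
  v = [1, 5, 10, 8, 9].
Step 2: syndromes of r = [4, 2, 7, 6, 1] (all sums mod 11).
  S_0 = Σ v_i r_i = 1·4 + 5·2 + 10·7 + 8·6 + 9·1 = 141 ≡ 9.
  S_1 = Σ v_i α_i r_i = 1·3·4 + 5·5·2 + 10·2·7 + 8·1·6 + 9·6·1 = 304 ≡ 7.
  α_i^2 mod 11 = [9, 3, 4, 1, 3].
  S_2 = Σ v_i α_i^2 r_i = 1·9·4 + 5·3·2 + 10·4·7 + 8·1·6 + 9·3·1 = 421 ≡ 3.
  S = (9, 7, 3) ≠ 0, so r is not a codeword (an error is present).
Step 3: locate the error. For a single error e at position i, S_ℓ = v_i·e·α_i^ℓ, so α_err = S_1/S_0.
  S_0^{−1} = 9^{−1} = 5 (mod 11), so α_err = 7·5 = 35 ≡ 2 = α_3. Error position i = 3.
  Consistency check: S_2/S_1 = 3·8 = 24 ≡ 2 = α_err ✓ (single-error assumption holds).
Step 4: error magnitude e = S_0/v_3 = S_0·∏_{j≠3}(α_3 − α_j) = 9·10 = 90 ≡ 2 (mod 11).
Step 5: correct position 3: c_3 = r_3 − e = 7 − 2 ≡ 5 (mod 11). Hence c = [4, 2, 5, 6, 1].
  Check: interpolating c through the α_i gives m(x) = 7 + 10·x (degree < 2) with m(α_i) = c_i for every i, so c is indeed a codeword.


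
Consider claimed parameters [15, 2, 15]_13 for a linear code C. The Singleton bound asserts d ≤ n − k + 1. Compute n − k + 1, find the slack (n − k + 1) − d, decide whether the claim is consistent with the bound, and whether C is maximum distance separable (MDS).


Singleton RHS = n − k + 1 = 14, slack = -1, bound violated (no such code; not MDS).

Singleton bound: d ≤ n − k + 1.
Here n = 15, k = 2, so n − k + 1 = 14.
Given d = 15, check d ≤ 14: NO.
Slack = (n − k + 1) − d = -1.
The slack is negative: d = 15 exceeds n − k + 1 = 14 by 1, so the Singleton bound is violated and no linear [15, 2, 15]_13 code can exist. In particular it is not MDS (MDS requires d = n − k + 1 exactly).
Description: the claimed parameters are [15, 2, 15]_13; such a code would be impossible (violates the Singleton bound).


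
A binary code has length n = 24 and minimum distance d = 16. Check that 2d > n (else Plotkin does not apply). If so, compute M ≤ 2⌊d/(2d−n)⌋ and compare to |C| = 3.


Plotkin bound M ≤ 4; given |C| = 3 ≤ bound (satisfied).

Check applicability: 2d = 32, n = 24.
2d − n = 8 > 0, so Plotkin applies.
Compute d/(2d−n) = 16/8 ≈ 2.0000.
⌊d/(2d−n)⌋ = 2.
Plotkin bound: M ≤ 2·2 = 4.
Given |C| = 3, check: satisfied.
This |C| is below the Plotkin bound.


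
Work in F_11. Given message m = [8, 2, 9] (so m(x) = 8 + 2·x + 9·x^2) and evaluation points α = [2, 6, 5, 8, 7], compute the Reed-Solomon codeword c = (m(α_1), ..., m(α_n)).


c = [4, 3, 1, 6, 1]

Message polynomial: m(x) = 8 + 2·x + 9·x^2 (mod 11).
For each evaluation point α_i, compute m(α_i) mod 11:
  α_1 = 2: Horner steps 9 → 9 → 4, so m(2) = 4.
  α_2 = 6: Horner steps 9 → 1 → 3, so m(6) = 3.
  α_3 = 5: Horner steps 9 → 3 → 1, so m(5) = 1.
  α_4 = 8: Horner steps 9 → 8 → 6, so m(8) = 6.
  α_5 = 7: Horner steps 9 → 10 → 1, so m(7) = 1.
Codeword c = [4, 3, 1, 6, 1] ∈ F_11^5.


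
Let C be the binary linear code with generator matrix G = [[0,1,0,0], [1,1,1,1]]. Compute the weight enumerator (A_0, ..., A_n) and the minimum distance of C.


Weight distribution: A_0 = 1, A_1 = 1, A_3 = 1, A_4 = 1. Minimum distance d = 1.

Enumerate all 2^2 = 4 messages m ∈ F_2^2.
For each, compute codeword c = mG in F_2^4, then tally its weight.
  m = 00 → c = 0000, weight = 0.
  m = 10 → c = 0100, weight = 1.
  m = 01 → c = 1111, weight = 4.
  m = 11 → c = 1011, weight = 3.
Tally weights:
  weight 0: 1 codewords.
  weight 1: 1 codewords.
  weight 3: 1 codewords.
  weight 4: 1 codewords.
Minimum distance d = smallest w > 0 with A_w > 0 = 1.
Sanity: Σ A_w = 4 = 2^2 = 4 ✓.


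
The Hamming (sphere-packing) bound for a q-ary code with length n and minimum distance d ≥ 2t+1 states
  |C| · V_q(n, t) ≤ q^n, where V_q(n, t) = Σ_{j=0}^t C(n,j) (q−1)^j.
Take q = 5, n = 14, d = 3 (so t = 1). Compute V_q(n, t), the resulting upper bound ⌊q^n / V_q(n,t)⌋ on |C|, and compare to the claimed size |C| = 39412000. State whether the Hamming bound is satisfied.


V_q(n, t) = 57, q^n = 6103515625, Hamming bound = 107079221, |C| = 39412000 ≤ bound (satisfied).

Step 1: Compute V_q(n, t) = Σ_{j=0}^1 C(n, j) (q−1)^j.
  j = 0: C(14,0)·(4)^0 = 1·1 = 1.
  j = 1: C(14,1)·(4)^1 = 14·4 = 56.
  V_q(n, t) = 1 + 56 = 57.
Step 2: q^n = 5^14 = 6103515625.
Step 3: Hamming bound ⌊q^n / V_q(n,t)⌋ = ⌊6103515625/57⌋ = 107079221.
Step 4: Compare |C| = 39412000 to 107079221: satisfied.
The claimed |C| lies below the Hamming bound.


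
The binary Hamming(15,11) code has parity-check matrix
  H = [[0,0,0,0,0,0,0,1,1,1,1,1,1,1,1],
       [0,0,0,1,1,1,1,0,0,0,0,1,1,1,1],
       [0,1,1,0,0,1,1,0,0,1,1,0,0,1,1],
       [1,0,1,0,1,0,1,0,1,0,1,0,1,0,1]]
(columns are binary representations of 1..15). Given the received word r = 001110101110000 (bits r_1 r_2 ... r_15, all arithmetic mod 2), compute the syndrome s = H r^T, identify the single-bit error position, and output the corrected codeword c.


s = (1, 1, 0, 1)^T, error position = 13, corrected codeword c = 001110101110100

Compute s = H r^T mod 2 one row at a time:
  s_1 = 0 + 1 + 1 + 1 + 0 + 0 + 0 + 0 = 3 ≡ 1 (mod 2).
  s_2 = 1 + 1 + 0 + 1 + 0 + 0 + 0 + 0 = 3 ≡ 1 (mod 2).
  s_3 = 0 + 1 + 0 + 1 + 1 + 1 + 0 + 0 = 4 ≡ 0 (mod 2).
  s_4 = 0 + 1 + 1 + 1 + 1 + 1 + 0 + 0 = 5 ≡ 1 (mod 2).
s = (1, 1, 0, 1)^T — this equals column 13 of H (binary 1101), so error is at position 13.
Correct: flip bit 13 of r = 001110101110000 to get c = 001110101110100.


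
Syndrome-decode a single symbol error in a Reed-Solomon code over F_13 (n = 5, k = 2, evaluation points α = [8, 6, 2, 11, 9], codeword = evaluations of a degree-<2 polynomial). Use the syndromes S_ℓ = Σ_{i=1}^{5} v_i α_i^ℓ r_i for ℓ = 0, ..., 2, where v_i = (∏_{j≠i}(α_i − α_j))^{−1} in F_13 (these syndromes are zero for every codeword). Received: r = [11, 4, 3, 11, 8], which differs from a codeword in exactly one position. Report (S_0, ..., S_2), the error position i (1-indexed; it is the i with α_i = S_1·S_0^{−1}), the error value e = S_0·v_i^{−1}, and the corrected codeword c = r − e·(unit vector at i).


S = (10, 6, 1), error at position 4, error magnitude e = 9, c = [11, 4, 3, 2, 8].

Step 1: column multipliers v_i = (∏_{j≠i}(α_i − α_j))^{−1} mod 13.
  i = 1 (α = 8): (8−6)(8−2)(8−11)(8−9) = 2·6·(−3)·(−1) = 36 ≡ 10, so v_1 = 10^{−1} = 4 (mod 13).
  i = 2 (α = 6): (6−8)(6−2)(6−11)(6−9) = (−2)·4·(−5)·(−3) = −120 ≡ 10, so v_2 = 10^{−1} = 4 (mod 13).
  i = 3 (α = 2): (2−8)(2−6)(2−11)(2−9) = (−6)·(−4)·(−9)·(−7) = 1512 ≡ 4, so v_3 = 4^{−1} = 10 (mod 13).
  i = 4 (α = 11): (11−8)(11−6)(11−2)(11−9) = 3·5·9·2 = 270 ≡ 10, so v_4 = 10^{−1} = 4 (mod 13).
  i = 5 (α = 9): (9−8)(9−6)(9−2)(9−11) = 1·3·7·(−2) = −42 ≡ 10, so v_5 = 10^{−1} = 4 (mod 13).
  v = [4, 4, 10, 4, 4].
Step 2: syndromes of r = [11, 4, 3, 11, 8] (all sums mod 13).
  S_0 = Σ v_i r_i = 4·11 + 4·4 + 10·3 + 4·11 + 4·8 = 166 ≡ 10.
  S_1 = Σ v_i α_i r_i = 4·8·11 + 4·6·4 + 10·2·3 + 4·11·11 + 4·9·8 = 1280 ≡ 6.
  α_i^2 mod 13 = [12, 10, 4, 4, 3].
  S_2 = Σ v_i α_i^2 r_i = 4·12·11 + 4·10·4 + 10·4·3 + 4·4·11 + 4·3·8 = 1080 ≡ 1.
  S = (10, 6, 1) ≠ 0, so r is not a codeword (an error is present).
Step 3: locate the error. For a single error e at position i, S_ℓ = v_i·e·α_i^ℓ, so α_err = S_1/S_0.
  S_0^{−1} = 10^{−1} = 4 (mod 13), so α_err = 6·4 = 24 ≡ 11 = α_4. Error position i = 4.
  Consistency check: S_2/S_1 = 1·11 = 11 ≡ 11 = α_err ✓ (single-error assumption holds).
Step 4: error magnitude e = S_0/v_4 = S_0·∏_{j≠4}(α_4 − α_j) = 10·10 = 100 ≡ 9 (mod 13).
Step 5: correct position 4: c_4 = r_4 − e = 11 − 9 ≡ 2 (mod 13). Hence c = [11, 4, 3, 2, 8].
  Check: interpolating c through the α_i gives m(x) = 9 + 10·x (degree < 2) with m(α_i) = c_i for every i, so c is indeed a codeword.


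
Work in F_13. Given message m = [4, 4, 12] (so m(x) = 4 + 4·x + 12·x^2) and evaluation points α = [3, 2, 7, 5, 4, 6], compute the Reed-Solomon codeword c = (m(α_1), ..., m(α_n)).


c = [7, 8, 9, 12, 4, 5]

Message polynomial: m(x) = 4 + 4·x + 12·x^2 (mod 13).
For each evaluation point α_i, compute m(α_i) mod 13:
  α_1 = 3: Horner steps 12 → 1 → 7, so m(3) = 7.
  α_2 = 2: Horner steps 12 → 2 → 8, so m(2) = 8.
  α_3 = 7: Horner steps 12 → 10 → 9, so m(7) = 9.
  α_4 = 5: Horner steps 12 → 12 → 12, so m(5) = 12.
  α_5 = 4: Horner steps 12 → 0 → 4, so m(4) = 4.
  α_6 = 6: Horner steps 12 → 11 → 5, so m(6) = 5.
Codeword c = [7, 8, 9, 12, 4, 5] ∈ F_13^6.


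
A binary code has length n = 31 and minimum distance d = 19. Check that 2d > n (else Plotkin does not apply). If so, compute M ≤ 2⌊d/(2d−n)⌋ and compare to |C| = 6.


Plotkin bound M ≤ 4; given |C| = 6 > bound (violated).

Check applicability: 2d = 38, n = 31.
2d − n = 7 > 0, so Plotkin applies.
Compute d/(2d−n) = 19/7 ≈ 2.7143.
⌊d/(2d−n)⌋ = 2.
Plotkin bound: M ≤ 2·2 = 4.
Given |C| = 6, check: VIOLATED.
This |C| is above the Plotkin bound, so no binary code with n = 31, d = 19 and 6 codewords exists.


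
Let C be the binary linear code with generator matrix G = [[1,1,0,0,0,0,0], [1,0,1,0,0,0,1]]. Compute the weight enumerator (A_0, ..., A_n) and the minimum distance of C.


Weight distribution: A_0 = 1, A_2 = 1, A_3 = 2. Minimum distance d = 2.

Enumerate all 2^2 = 4 messages m ∈ F_2^2.
For each, compute codeword c = mG in F_2^7, then tally its weight.
  m = 00 → c = 0000000, weight = 0.
  m = 10 → c = 1100000, weight = 2.
  m = 01 → c = 1010001, weight = 3.
  m = 11 → c = 0110001, weight = 3.
Tally weights:
  weight 0: 1 codewords.
  weight 2: 1 codewords.
  weight 3: 2 codewords.
Minimum distance d = smallest w > 0 with A_w > 0 = 2.
Sanity: Σ A_w = 4 = 2^2 = 4 ✓.


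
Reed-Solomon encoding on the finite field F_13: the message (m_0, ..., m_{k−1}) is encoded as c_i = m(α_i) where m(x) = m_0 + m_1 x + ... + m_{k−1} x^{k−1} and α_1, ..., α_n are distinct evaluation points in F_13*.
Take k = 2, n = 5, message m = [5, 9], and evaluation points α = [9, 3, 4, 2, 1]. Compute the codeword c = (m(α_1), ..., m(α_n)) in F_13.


c = [8, 6, 2, 10, 1]

Message polynomial: m(x) = 5 + 9·x (mod 13).
For each evaluation point α_i, compute m(α_i) mod 13:
  α_1 = 9: Horner steps 9 → 8, so m(9) = 8.
  α_2 = 3: Horner steps 9 → 6, so m(3) = 6.
  α_3 = 4: Horner steps 9 → 2, so m(4) = 2.
  α_4 = 2: Horner steps 9 → 10, so m(2) = 10.
  α_5 = 1: Horner steps 9 → 1, so m(1) = 1.
Codeword c = [8, 6, 2, 10, 1] ∈ F_13^5.


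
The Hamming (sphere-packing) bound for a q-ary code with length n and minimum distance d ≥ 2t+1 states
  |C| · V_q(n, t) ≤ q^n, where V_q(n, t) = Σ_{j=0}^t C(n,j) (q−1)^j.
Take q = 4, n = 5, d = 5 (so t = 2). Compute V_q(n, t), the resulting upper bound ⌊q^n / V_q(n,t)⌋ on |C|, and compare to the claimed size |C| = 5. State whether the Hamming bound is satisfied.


V_q(n, t) = 106, q^n = 1024, Hamming bound = 9, |C| = 5 ≤ bound (satisfied).

Step 1: Compute V_q(n, t) = Σ_{j=0}^2 C(n, j) (q−1)^j.
  j = 0: C(5,0)·(3)^0 = 1·1 = 1.
  j = 1: C(5,1)·(3)^1 = 5·3 = 15.
  j = 2: C(5,2)·(3)^2 = 10·9 = 90.
  V_q(n, t) = 1 + 15 + 90 = 106.
Step 2: q^n = 4^5 = 1024.
Step 3: Hamming bound ⌊q^n / V_q(n,t)⌋ = ⌊1024/106⌋ = 9.
Step 4: Compare |C| = 5 to 9: satisfied.
The claimed |C| lies below the Hamming bound.
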